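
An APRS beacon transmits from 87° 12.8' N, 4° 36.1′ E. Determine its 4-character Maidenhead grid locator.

JR27

Add 180° to longitude and 90° to latitude: 184.60, 177.21.
Field (20°×10°, letters A–R): lon ⌊184.60/20⌋ = 9 → J; lat ⌊177.21/10⌋ = 17 → R.
Square (2°×1°, digits 0–9): lon ⌊4.60/2⌋ = 2; lat ⌊7.21/1⌋ = 7.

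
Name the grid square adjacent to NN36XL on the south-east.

NN46ak

Longitude subsquare x = 23; +1 → 24, wraps to 0 = a, carry into square.
Longitude square 3; +1 → 4.
Latitude subsquare l = 11; −1 → 10 = k.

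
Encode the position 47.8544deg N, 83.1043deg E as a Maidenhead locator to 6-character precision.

NN17nu

Offset from 180°W / 90°S: lon 263.1043°, lat 137.8544°.
Field: 263.1043/20 → 13 → N, 137.8544/10 → 13 → N; chars NN.
Square: 3.1043/2 → 1, 7.8544/1 → 7; chars 17.
Subsquare: 1.1043/0.0833333 → 13 → n, 0.8544/0.0416667 → 20 → u; chars nu.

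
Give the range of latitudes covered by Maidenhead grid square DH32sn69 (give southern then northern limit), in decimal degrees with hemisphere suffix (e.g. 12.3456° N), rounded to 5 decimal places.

17.42083° S, 17.41667° S

Field D=3, H=7: +3·20° lon, +7·10° lat → SW at lon -120°, lat -20°.
Square 3, 2: +3·2° lon, +2·1° lat → SW at lon -114°, lat -18°.
Subsquare s=18, n=13: +18·0.0833333° lon, +13·0.0416667° lat → SW at lon -112.5°, lat -17.4583°.
Extended square 6, 9: +6·0.00833333° lon, +9·0.00416667° lat → SW at lon -112.45°, lat -17.4208°.
Cell spans 0.00833333° lon × 0.00416667° lat.
south 17.42083° S, north 17.41667° S.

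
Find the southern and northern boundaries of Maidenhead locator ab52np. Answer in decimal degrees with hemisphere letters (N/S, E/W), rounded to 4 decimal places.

Field A=0, B=1: +0·20° lon, +1·10° lat → SW at lon -180°, lat -80°.
Square 5, 2: +5·2° lon, +2·1° lat → SW at lon -170°, lat -78°.
Subsquare n=13, p=15: +13·0.0833333° lon, +15·0.0416667° lat → SW at lon -168.917°, lat -77.375°.
Cell spans 0.0833333° lon × 0.0416667° lat.
south 77.3750° S, north 77.3333° S.

77.3750° S, 77.3333° S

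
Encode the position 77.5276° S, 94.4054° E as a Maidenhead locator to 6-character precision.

NB72el

Offset from 180°W / 90°S: lon 274.4054°, lat 12.4724°.
Field (20°×10°, letters A–R): 274.4054/20 → 13 → N, 12.4724/10 → 1 → B; chars NB.
Square (2°×1°, digits 0–9): 14.4054/2 → 7, 2.4724/1 → 2; chars 72.
Subsquare (5′×2.5′, letters a–x): 0.4054/0.0833333 → 4 → e, 0.4724/0.0416667 → 11 → l; chars el.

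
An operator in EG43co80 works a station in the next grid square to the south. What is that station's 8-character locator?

EG43cn89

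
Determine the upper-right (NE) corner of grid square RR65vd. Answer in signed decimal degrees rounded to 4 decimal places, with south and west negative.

Field R=17, R=17: +17·20° lon, +17·10° lat → SW at lon 160°, lat 80°.
Square 6, 5: +6·2° lon, +5·1° lat → SW at lon 172°, lat 85°.
Subsquare v=21, d=3: +21·0.0833333° lon, +3·0.0416667° lat → SW at lon 173.75°, lat 85.125°.
Cell spans 0.0833333° lon × 0.0416667° lat. NE corner is SW corner plus one full cell.
latitude 85.1667, longitude 173.8333.

85.1667, 173.8333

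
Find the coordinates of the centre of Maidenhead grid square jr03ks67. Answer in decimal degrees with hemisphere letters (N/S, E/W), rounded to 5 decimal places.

Field J=9, R=17: +9·20° lon, +17·10° lat → SW at lon 0°, lat 80°.
Square 0, 3: +0·2° lon, +3·1° lat → SW at lon 0°, lat 83°.
Subsquare k=10, s=18: +10·0.0833333° lon, +18·0.0416667° lat → SW at lon 0.833333°, lat 83.75°.
Extended square 6, 7: +6·0.00833333° lon, +7·0.00416667° lat → SW at lon 0.883333°, lat 83.7792°.
Cell spans 0.00833333° lon × 0.00416667° lat. Centre is SW corner plus half of each.
latitude 83.78125° N, longitude 0.88750° E.

83.78125° N, 0.88750° E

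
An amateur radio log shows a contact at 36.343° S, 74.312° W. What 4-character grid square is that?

Shift to the Maidenhead origin (180°W, 90°S): lon 105.69, lat 53.66.
Field: 105.69/20 → 5 → F, 53.66/10 → 5 → F; chars FF.
Square: 5.69/2 → 2, 3.66/1 → 3; chars 23.

FF23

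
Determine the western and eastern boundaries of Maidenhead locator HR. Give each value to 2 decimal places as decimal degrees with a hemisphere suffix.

Field H=7, R=17: +7·20° lon, +17·10° lat → SW at lon -40°, lat 80°.
Cell spans 20° lon × 10° lat.
west 40.00° W, east 20.00° W.

40.00° W, 20.00° W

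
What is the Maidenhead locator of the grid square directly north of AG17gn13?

AG17gn14

Latitude extended square 3; +1 → 4.
The longitude characters are unchanged.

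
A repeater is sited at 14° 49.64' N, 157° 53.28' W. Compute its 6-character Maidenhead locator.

Shift to the Maidenhead origin (180°W, 90°S): lon 22.1120, lat 104.8273.
Field: lon ⌊22.1120/20⌋ = 1 → B; lat ⌊104.8273/10⌋ = 10 → K.
Square: lon ⌊2.1120/2⌋ = 1; lat ⌊4.8273/1⌋ = 4.
Subsquare: lon ⌊0.1120/0.0833333⌋ = 1 → b; lat ⌊0.8273/0.0416667⌋ = 19 → t.

BK14bt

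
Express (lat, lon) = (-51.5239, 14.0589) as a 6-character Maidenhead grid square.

JD78al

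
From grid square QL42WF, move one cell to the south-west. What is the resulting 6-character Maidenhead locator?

Longitude subsquare w = 22; −1 → 21 = v.
Latitude subsquare f = 5; −1 → 4 = e.

QL42ve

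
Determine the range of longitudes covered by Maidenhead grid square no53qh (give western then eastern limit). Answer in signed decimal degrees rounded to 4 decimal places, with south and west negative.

Field N=13, O=14: +13·20° lon, +14·10° lat → SW at lon 80°, lat 50°.
Square 5, 3: +5·2° lon, +3·1° lat → SW at lon 90°, lat 53°.
Subsquare q=16, h=7: +16·0.0833333° lon, +7·0.0416667° lat → SW at lon 91.3333°, lat 53.2917°.
Cell spans 0.0833333° lon × 0.0416667° lat.
west 91.3333, east 91.4167.

91.3333, 91.4167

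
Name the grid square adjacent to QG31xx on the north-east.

QG42aa

Longitude subsquare x = 23; +1 → 24, wraps to 0 = a, carry into square.
Longitude square 3; +1 → 4.
Latitude subsquare x = 23; +1 → 24, wraps to 0 = a, carry into square.
Latitude square 1; +1 → 2.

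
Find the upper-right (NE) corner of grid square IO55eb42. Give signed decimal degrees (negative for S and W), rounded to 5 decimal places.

Field I=8, O=14: +8·20° lon, +14·10° lat → SW at lon -20°, lat 50°.
Square 5, 5: +5·2° lon, +5·1° lat → SW at lon -10°, lat 55°.
Subsquare e=4, b=1: +4·0.0833333° lon, +1·0.0416667° lat → SW at lon -9.66667°, lat 55.0417°.
Extended square 4, 2: +4·0.00833333° lon, +2·0.00416667° lat → SW at lon -9.63333°, lat 55.05°.
Cell spans 0.00833333° lon × 0.00416667° lat. NE corner is SW corner plus one full cell.
latitude 55.05417, longitude -9.62500.

55.05417, -9.62500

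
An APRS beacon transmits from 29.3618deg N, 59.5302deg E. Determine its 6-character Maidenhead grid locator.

LL99si

Offset from 180°W / 90°S: lon 239.5302°, lat 119.3618°.
Field: 239.5302/20 → 11 → L, 119.3618/10 → 11 → L; chars LL.
Square: 19.5302/2 → 9, 9.3618/1 → 9; chars 99.
Subsquare: 1.5302/0.0833333 → 18 → s, 0.3618/0.0416667 → 8 → i; chars si.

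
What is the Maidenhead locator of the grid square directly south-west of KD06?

JD95

Longitude square 0; −1 → -1, wraps to 9, carry into field.
Longitude field K = 10; −1 → 9 = J.
Latitude square 6; −1 → 5.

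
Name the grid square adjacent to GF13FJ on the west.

GF13ej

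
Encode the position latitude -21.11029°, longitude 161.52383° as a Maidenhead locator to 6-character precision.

Shift to the Maidenhead origin (180°W, 90°S): lon 341.5238, lat 68.8897.
Field: lon ⌊341.5238/20⌋ = 17 → R; lat ⌊68.8897/10⌋ = 6 → G.
Square: lon ⌊1.5238/2⌋ = 0; lat ⌊8.8897/1⌋ = 8.
Subsquare: lon ⌊1.5238/0.0833333⌋ = 18 → s; lat ⌊0.8897/0.0416667⌋ = 21 → v.

RG08sv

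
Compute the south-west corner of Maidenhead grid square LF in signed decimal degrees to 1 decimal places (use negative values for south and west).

Field L=11, F=5: +11·20° lon, +5·10° lat → SW at lon 40°, lat -40°.
latitude -40.0, longitude 40.0.

-40.0, 40.0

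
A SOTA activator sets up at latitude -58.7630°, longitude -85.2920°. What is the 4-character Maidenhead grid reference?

ED71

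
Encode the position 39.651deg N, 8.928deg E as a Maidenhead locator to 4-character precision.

Add 180° to longitude and 90° to latitude: 188.93, 129.65.
Field: lon ⌊188.93/20⌋ = 9 → J; lat ⌊129.65/10⌋ = 12 → M.
Square: lon ⌊8.93/2⌋ = 4; lat ⌊9.65/1⌋ = 9.

JM49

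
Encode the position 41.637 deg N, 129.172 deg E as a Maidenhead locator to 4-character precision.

Shift to the Maidenhead origin (180°W, 90°S): lon 309.17, lat 131.64.
Field: lon ⌊309.17/20⌋ = 15 → P; lat ⌊131.64/10⌋ = 13 → N.
Square: lon ⌊9.17/2⌋ = 4; lat ⌊1.64/1⌋ = 1.

PN41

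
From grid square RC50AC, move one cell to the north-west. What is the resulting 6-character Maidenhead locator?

RC40xd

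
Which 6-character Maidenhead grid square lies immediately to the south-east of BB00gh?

BB00hg

Longitude subsquare g = 6; +1 → 7 = h.
Latitude subsquare h = 7; −1 → 6 = g.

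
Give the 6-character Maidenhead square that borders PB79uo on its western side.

Longitude subsquare u = 20; −1 → 19 = t.
The latitude characters are unchanged.

PB79to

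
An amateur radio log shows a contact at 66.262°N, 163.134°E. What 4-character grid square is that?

RP16

Shift to the Maidenhead origin (180°W, 90°S): lon 343.13, lat 156.26.
Field: lon ⌊343.13/20⌋ = 17 → R; lat ⌊156.26/10⌋ = 15 → P.
Square: lon ⌊3.13/2⌋ = 1; lat ⌊6.26/1⌋ = 6.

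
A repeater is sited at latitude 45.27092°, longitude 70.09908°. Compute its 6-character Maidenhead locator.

Offset from 180°W / 90°S: lon 250.0991°, lat 135.2709°.
Field: lon ⌊250.0991/20⌋ = 12 → M; lat ⌊135.2709/10⌋ = 13 → N.
Square: lon ⌊10.0991/2⌋ = 5; lat ⌊5.2709/1⌋ = 5.
Subsquare: lon ⌊0.0991/0.0833333⌋ = 1 → b; lat ⌊0.2709/0.0416667⌋ = 6 → g.

MN55bg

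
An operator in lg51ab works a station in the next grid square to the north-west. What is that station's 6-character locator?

LG41xc

Longitude subsquare a = 0; −1 → -1, wraps to 23 = x, carry into square.
Longitude square 5; −1 → 4.
Latitude subsquare b = 1; +1 → 2 = c.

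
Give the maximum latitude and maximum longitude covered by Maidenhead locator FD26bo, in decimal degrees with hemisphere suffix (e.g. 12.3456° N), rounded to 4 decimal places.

53.3750° S, 75.8333° W

Field F=5, D=3: +5·20° lon, +3·10° lat → SW at lon -80°, lat -60°.
Square 2, 6: +2·2° lon, +6·1° lat → SW at lon -76°, lat -54°.
Subsquare b=1, o=14: +1·0.0833333° lon, +14·0.0416667° lat → SW at lon -75.9167°, lat -53.4167°.
Cell spans 0.0833333° lon × 0.0416667° lat. NE corner is SW corner plus one full cell.
latitude 53.3750° S, longitude 75.8333° W.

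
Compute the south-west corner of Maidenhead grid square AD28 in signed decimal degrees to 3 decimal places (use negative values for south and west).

Field A=0, D=3: +0·20° lon, +3·10° lat → SW at lon -180°, lat -60°.
Square 2, 8: +2·2° lon, +8·1° lat → SW at lon -176°, lat -52°.
latitude -52.000, longitude -176.000.

-52.000, -176.000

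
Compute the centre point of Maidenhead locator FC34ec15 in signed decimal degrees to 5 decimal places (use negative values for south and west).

-65.89375, -73.65417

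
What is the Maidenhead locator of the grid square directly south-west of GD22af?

Longitude subsquare a = 0; −1 → -1, wraps to 23 = x, carry into square.
Longitude square 2; −1 → 1.
Latitude subsquare f = 5; −1 → 4 = e.

GD12xe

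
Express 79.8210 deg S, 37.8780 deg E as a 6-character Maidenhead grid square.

KB80we

Shift to the Maidenhead origin (180°W, 90°S): lon 217.8780, lat 10.1790.
Field: lon ⌊217.8780/20⌋ = 10 → K; lat ⌊10.1790/10⌋ = 1 → B.
Square: lon ⌊17.8780/2⌋ = 8; lat ⌊0.1790/1⌋ = 0.
Subsquare: lon ⌊1.8780/0.0833333⌋ = 22 → w; lat ⌊0.1790/0.0416667⌋ = 4 → e.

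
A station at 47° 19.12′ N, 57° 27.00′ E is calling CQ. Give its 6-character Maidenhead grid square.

LN87rh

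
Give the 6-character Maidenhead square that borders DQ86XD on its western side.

DQ86wd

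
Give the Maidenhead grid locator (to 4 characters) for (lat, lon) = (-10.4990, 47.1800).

LH39

Offset from 180°W / 90°S: lon 227.18°, lat 79.50°.
Field: lon ⌊227.18/20⌋ = 11 → L; lat ⌊79.50/10⌋ = 7 → H.
Square: lon ⌊7.18/2⌋ = 3; lat ⌊9.50/1⌋ = 9.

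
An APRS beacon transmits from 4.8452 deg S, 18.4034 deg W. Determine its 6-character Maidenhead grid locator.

II05td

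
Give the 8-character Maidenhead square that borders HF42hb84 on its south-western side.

Longitude extended square 8; −1 → 7.
Latitude extended square 4; −1 → 3.

HF42hb73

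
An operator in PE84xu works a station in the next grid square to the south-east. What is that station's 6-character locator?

PE94at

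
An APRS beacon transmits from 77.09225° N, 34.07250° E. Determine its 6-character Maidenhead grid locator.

KQ77ac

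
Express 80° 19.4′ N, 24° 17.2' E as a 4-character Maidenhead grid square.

KR20

Offset from 180°W / 90°S: lon 204.29°, lat 170.32°.
Field: 204.29/20 → 10 → K, 170.32/10 → 17 → R; chars KR.
Square: 4.29/2 → 2, 0.32/1 → 0; chars 20.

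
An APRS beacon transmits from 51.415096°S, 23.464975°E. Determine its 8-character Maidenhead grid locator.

KD18ro50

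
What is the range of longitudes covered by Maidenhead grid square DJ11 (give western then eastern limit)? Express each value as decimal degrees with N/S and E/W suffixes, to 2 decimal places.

118.00° W, 116.00° W

Field D=3, J=9: +3·20° lon, +9·10° lat → SW at lon -120°, lat 0°.
Square 1, 1: +1·2° lon, +1·1° lat → SW at lon -118°, lat 1°.
Cell spans 2° lon × 1° lat.
west 118.00° W, east 116.00° W.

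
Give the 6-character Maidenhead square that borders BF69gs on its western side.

BF69fs

Longitude subsquare g = 6; −1 → 5 = f.
The latitude characters are unchanged.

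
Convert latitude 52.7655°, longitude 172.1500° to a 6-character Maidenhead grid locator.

RO62bs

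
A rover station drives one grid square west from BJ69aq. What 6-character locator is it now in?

BJ59xq

Longitude subsquare a = 0; −1 → -1, wraps to 23 = x, carry into square.
Longitude square 6; −1 → 5.
The latitude characters are unchanged.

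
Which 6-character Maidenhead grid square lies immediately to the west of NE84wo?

Longitude subsquare w = 22; −1 → 21 = v.
The latitude characters are unchanged.

NE84vo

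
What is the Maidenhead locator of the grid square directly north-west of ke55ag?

Longitude subsquare a = 0; −1 → -1, wraps to 23 = x, carry into square.
Longitude square 5; −1 → 4.
Latitude subsquare g = 6; +1 → 7 = h.

KE45xh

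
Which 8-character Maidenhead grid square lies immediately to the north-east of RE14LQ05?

RE14lq16

Longitude extended square 0; +1 → 1.
Latitude extended square 5; +1 → 6.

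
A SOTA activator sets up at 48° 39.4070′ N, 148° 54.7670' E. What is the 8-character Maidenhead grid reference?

Offset from 180°W / 90°S: lon 328.91278°, lat 138.65678°.
Field: lon ⌊328.91278/20⌋ = 16 → Q; lat ⌊138.65678/10⌋ = 13 → N.
Square: lon ⌊8.91278/2⌋ = 4; lat ⌊8.65678/1⌋ = 8.
Subsquare: lon ⌊0.91278/0.0833333⌋ = 10 → k; lat ⌊0.65678/0.0416667⌋ = 15 → p.
Extended square: lon ⌊0.07945/0.00833333⌋ = 9; lat ⌊0.03178/0.00416667⌋ = 7.

QN48kp97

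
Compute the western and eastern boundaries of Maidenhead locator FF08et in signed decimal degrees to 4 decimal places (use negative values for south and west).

-79.6667, -79.5833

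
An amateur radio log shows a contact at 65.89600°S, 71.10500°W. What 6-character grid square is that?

FC44kc

Add 180° to longitude and 90° to latitude: 108.8950, 24.1040.
Field: lon ⌊108.8950/20⌋ = 5 → F; lat ⌊24.1040/10⌋ = 2 → C.
Square: lon ⌊8.8950/2⌋ = 4; lat ⌊4.1040/1⌋ = 4.
Subsquare: lon ⌊0.8950/0.0833333⌋ = 10 → k; lat ⌊0.1040/0.0416667⌋ = 2 → c.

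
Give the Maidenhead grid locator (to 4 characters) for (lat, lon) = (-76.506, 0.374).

JB03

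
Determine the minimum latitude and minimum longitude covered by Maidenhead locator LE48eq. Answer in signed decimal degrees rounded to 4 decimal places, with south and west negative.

Field L=11, E=4: +11·20° lon, +4·10° lat → SW at lon 40°, lat -50°.
Square 4, 8: +4·2° lon, +8·1° lat → SW at lon 48°, lat -42°.
Subsquare e=4, q=16: +4·0.0833333° lon, +16·0.0416667° lat → SW at lon 48.3333°, lat -41.3333°.
latitude -41.3333, longitude 48.3333.

-41.3333, 48.3333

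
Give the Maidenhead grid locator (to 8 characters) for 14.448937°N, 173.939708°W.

AK34ak77

Offset from 180°W / 90°S: lon 6.06029°, lat 104.44894°.
Field (20°×10°, letters A–R): lon ⌊6.06029/20⌋ = 0 → A; lat ⌊104.44894/10⌋ = 10 → K.
Square (2°×1°, digits 0–9): lon ⌊6.06029/2⌋ = 3; lat ⌊4.44894/1⌋ = 4.
Subsquare (5′×2.5′, letters a–x): lon ⌊0.06029/0.0833333⌋ = 0 → a; lat ⌊0.44894/0.0416667⌋ = 10 → k.
Extended square (30″×15″, digits 0–9): lon ⌊0.06029/0.00833333⌋ = 7; lat ⌊0.03227/0.00416667⌋ = 7.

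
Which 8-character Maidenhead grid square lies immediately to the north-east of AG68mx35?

Longitude extended square 3; +1 → 4.
Latitude extended square 5; +1 → 6.

AG68mx46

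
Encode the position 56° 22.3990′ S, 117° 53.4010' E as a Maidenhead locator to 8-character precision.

OD83wp60

Offset from 180°W / 90°S: lon 297.89002°, lat 33.62668°.
Field: lon ⌊297.89002/20⌋ = 14 → O; lat ⌊33.62668/10⌋ = 3 → D.
Square: lon ⌊17.89002/2⌋ = 8; lat ⌊3.62668/1⌋ = 3.
Subsquare: lon ⌊1.89002/0.0833333⌋ = 22 → w; lat ⌊0.62668/0.0416667⌋ = 15 → p.
Extended square: lon ⌊0.05668/0.00833333⌋ = 6; lat ⌊0.00168/0.00416667⌋ = 0.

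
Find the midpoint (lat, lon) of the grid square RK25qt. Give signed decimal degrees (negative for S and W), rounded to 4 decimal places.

15.8125, 165.3750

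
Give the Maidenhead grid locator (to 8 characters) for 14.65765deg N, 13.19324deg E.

JK64op37

Offset from 180°W / 90°S: lon 193.19324°, lat 104.65765°.
Field (20°×10°, letters A–R): 193.19324/20 → 9 → J, 104.65765/10 → 10 → K; chars JK.
Square (2°×1°, digits 0–9): 13.19324/2 → 6, 4.65765/1 → 4; chars 64.
Subsquare (5′×2.5′, letters a–x): 1.19324/0.0833333 → 14 → o, 0.65765/0.0416667 → 15 → p; chars op.
Extended square (30″×15″, digits 0–9): 0.02657/0.00833333 → 3, 0.03265/0.00416667 → 7; chars 37.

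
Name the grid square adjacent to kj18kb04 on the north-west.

KJ18jb95

Longitude extended square 0; −1 → -1, wraps to 9, carry into subsquare.
Longitude subsquare k = 10; −1 → 9 = j.
Latitude extended square 4; +1 → 5.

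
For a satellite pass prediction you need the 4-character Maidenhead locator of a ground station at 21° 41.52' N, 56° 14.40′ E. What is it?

LL81

Offset from 180°W / 90°S: lon 236.24°, lat 111.69°.
Field: 236.24/20 → 11 → L, 111.69/10 → 11 → L; chars LL.
Square: 16.24/2 → 8, 1.69/1 → 1; chars 81.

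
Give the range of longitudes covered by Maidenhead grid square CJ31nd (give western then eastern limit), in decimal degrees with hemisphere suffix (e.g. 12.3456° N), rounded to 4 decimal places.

132.9167° W, 132.8333° W

Field C=2, J=9: +2·20° lon, +9·10° lat → SW at lon -140°, lat 0°.
Square 3, 1: +3·2° lon, +1·1° lat → SW at lon -134°, lat 1°.
Subsquare n=13, d=3: +13·0.0833333° lon, +3·0.0416667° lat → SW at lon -132.917°, lat 1.125°.
Cell spans 0.0833333° lon × 0.0416667° lat.
west 132.9167° W, east 132.8333° W.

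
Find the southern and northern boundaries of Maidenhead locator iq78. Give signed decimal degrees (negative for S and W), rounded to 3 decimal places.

78.000, 79.000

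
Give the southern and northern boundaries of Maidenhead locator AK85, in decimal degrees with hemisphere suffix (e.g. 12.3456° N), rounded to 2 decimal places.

15.00° N, 16.00° N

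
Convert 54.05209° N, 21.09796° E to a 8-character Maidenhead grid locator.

KO04nb12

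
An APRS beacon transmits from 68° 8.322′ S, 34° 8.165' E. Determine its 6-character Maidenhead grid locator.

KC71bu

Add 180° to longitude and 90° to latitude: 214.1361, 21.8613.
Field (20°×10°, letters A–R): 214.1361/20 → 10 → K, 21.8613/10 → 2 → C; chars KC.
Square (2°×1°, digits 0–9): 14.1361/2 → 7, 1.8613/1 → 1; chars 71.
Subsquare (5′×2.5′, letters a–x): 0.1361/0.0833333 → 1 → b, 0.8613/0.0416667 → 20 → u; chars bu.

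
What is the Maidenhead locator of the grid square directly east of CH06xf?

CH16af

Longitude subsquare x = 23; +1 → 24, wraps to 0 = a, carry into square.
Longitude square 0; +1 → 1.
The latitude characters are unchanged.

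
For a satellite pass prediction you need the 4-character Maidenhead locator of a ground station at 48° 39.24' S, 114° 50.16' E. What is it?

OE71

Add 180° to longitude and 90° to latitude: 294.84, 41.35.
Field: lon ⌊294.84/20⌋ = 14 → O; lat ⌊41.35/10⌋ = 4 → E.
Square: lon ⌊14.84/2⌋ = 7; lat ⌊1.35/1⌋ = 1.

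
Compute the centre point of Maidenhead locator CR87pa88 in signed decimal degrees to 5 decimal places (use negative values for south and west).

87.03542, -122.67917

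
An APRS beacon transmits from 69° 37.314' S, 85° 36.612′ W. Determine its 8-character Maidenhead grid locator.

EC70ej60

Add 180° to longitude and 90° to latitude: 94.38980, 20.37810.
Field: 94.38980/20 → 4 → E, 20.37810/10 → 2 → C; chars EC.
Square: 14.38980/2 → 7, 0.37810/1 → 0; chars 70.
Subsquare: 0.38980/0.0833333 → 4 → e, 0.37810/0.0416667 → 9 → j; chars ej.
Extended square: 0.05647/0.00833333 → 6, 0.00310/0.00416667 → 0; chars 60.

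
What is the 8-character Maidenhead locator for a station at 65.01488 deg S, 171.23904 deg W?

AC44jx16

Offset from 180°W / 90°S: lon 8.76096°, lat 24.98512°.
Field: 8.76096/20 → 0 → A, 24.98512/10 → 2 → C; chars AC.
Square: 8.76096/2 → 4, 4.98512/1 → 4; chars 44.
Subsquare: 0.76096/0.0833333 → 9 → j, 0.98512/0.0416667 → 23 → x; chars jx.
Extended square: 0.01096/0.00833333 → 1, 0.02679/0.00416667 → 6; chars 16.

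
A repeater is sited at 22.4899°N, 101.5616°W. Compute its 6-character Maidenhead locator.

DL92fl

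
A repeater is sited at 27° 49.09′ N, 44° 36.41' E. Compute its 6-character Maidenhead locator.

LL27ht

Shift to the Maidenhead origin (180°W, 90°S): lon 224.6068, lat 117.8182.
Field (20°×10°, letters A–R): 224.6068/20 → 11 → L, 117.8182/10 → 11 → L; chars LL.
Square (2°×1°, digits 0–9): 4.6068/2 → 2, 7.8182/1 → 7; chars 27.
Subsquare (5′×2.5′, letters a–x): 0.6068/0.0833333 → 7 → h, 0.8182/0.0416667 → 19 → t; chars ht.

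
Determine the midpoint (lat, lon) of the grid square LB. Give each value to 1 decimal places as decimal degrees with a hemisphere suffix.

75.0° S, 50.0° E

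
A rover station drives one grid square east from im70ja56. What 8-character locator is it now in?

Longitude extended square 5; +1 → 6.
The latitude characters are unchanged.

IM70ja66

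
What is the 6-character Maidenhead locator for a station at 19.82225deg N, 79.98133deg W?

FK09at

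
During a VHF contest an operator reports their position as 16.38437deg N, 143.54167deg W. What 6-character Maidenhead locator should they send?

BK86fj

Shift to the Maidenhead origin (180°W, 90°S): lon 36.4583, lat 106.3844.
Field (20°×10°, letters A–R): lon ⌊36.4583/20⌋ = 1 → B; lat ⌊106.3844/10⌋ = 10 → K.
Square (2°×1°, digits 0–9): lon ⌊16.4583/2⌋ = 8; lat ⌊6.3844/1⌋ = 6.
Subsquare (5′×2.5′, letters a–x): lon ⌊0.4583/0.0833333⌋ = 5 → f; lat ⌊0.3844/0.0416667⌋ = 9 → j.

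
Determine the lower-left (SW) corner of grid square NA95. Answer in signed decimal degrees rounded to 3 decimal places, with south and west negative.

Field N=13, A=0: +13·20° lon, +0·10° lat → SW at lon 80°, lat -90°.
Square 9, 5: +9·2° lon, +5·1° lat → SW at lon 98°, lat -85°.
latitude -85.000, longitude 98.000.

-85.000, 98.000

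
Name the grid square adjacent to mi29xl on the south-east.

MI39ak

Longitude subsquare x = 23; +1 → 24, wraps to 0 = a, carry into square.
Longitude square 2; +1 → 3.
Latitude subsquare l = 11; −1 → 10 = k.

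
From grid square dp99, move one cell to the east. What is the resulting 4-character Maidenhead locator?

Longitude square 9; +1 → 10, wraps to 0, carry into field.
Longitude field D = 3; +1 → 4 = E.
The latitude characters are unchanged.

EP09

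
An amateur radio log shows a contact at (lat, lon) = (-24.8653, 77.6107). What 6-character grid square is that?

MG85td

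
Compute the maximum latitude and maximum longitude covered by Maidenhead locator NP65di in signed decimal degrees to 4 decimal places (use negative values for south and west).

65.3750, 92.3333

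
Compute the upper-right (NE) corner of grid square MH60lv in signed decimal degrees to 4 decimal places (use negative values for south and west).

-19.0833, 73.0000

Field M=12, H=7: +12·20° lon, +7·10° lat → SW at lon 60°, lat -20°.
Square 6, 0: +6·2° lon, +0·1° lat → SW at lon 72°, lat -20°.
Subsquare l=11, v=21: +11·0.0833333° lon, +21·0.0416667° lat → SW at lon 72.9167°, lat -19.125°.
Cell spans 0.0833333° lon × 0.0416667° lat. NE corner is SW corner plus one full cell.
latitude -19.0833, longitude 73.0000.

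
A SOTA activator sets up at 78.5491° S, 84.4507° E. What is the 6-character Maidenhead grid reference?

Shift to the Maidenhead origin (180°W, 90°S): lon 264.4507, lat 11.4509.
Field: 264.4507/20 → 13 → N, 11.4509/10 → 1 → B; chars NB.
Square: 4.4507/2 → 2, 1.4509/1 → 1; chars 21.
Subsquare: 0.4507/0.0833333 → 5 → f, 0.4509/0.0416667 → 10 → k; chars fk.

NB21fk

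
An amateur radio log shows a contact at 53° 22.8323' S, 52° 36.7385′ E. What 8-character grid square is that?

LD66ho38

Offset from 180°W / 90°S: lon 232.61231°, lat 36.61946°.
Field: lon ⌊232.61231/20⌋ = 11 → L; lat ⌊36.61946/10⌋ = 3 → D.
Square: lon ⌊12.61231/2⌋ = 6; lat ⌊6.61946/1⌋ = 6.
Subsquare: lon ⌊0.61231/0.0833333⌋ = 7 → h; lat ⌊0.61946/0.0416667⌋ = 14 → o.
Extended square: lon ⌊0.02897/0.00833333⌋ = 3; lat ⌊0.03613/0.00416667⌋ = 8.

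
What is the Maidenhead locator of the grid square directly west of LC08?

KC98

Longitude square 0; −1 → -1, wraps to 9, carry into field.
Longitude field L = 11; −1 → 10 = K.
The latitude characters are unchanged.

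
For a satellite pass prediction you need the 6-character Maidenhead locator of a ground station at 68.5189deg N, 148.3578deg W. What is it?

BP58tm

Offset from 180°W / 90°S: lon 31.6422°, lat 158.5189°.
Field: 31.6422/20 → 1 → B, 158.5189/10 → 15 → P; chars BP.
Square: 11.6422/2 → 5, 8.5189/1 → 8; chars 58.
Subsquare: 1.6422/0.0833333 → 19 → t, 0.5189/0.0416667 → 12 → m; chars tm.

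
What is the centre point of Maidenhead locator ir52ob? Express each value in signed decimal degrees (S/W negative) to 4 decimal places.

82.0625, -8.7917

Field I=8, R=17: +8·20° lon, +17·10° lat → SW at lon -20°, lat 80°.
Square 5, 2: +5·2° lon, +2·1° lat → SW at lon -10°, lat 82°.
Subsquare o=14, b=1: +14·0.0833333° lon, +1·0.0416667° lat → SW at lon -8.83333°, lat 82.0417°.
Cell spans 0.0833333° lon × 0.0416667° lat. Centre is SW corner plus half of each.
latitude 82.0625, longitude -8.7917.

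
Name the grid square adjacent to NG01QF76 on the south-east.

NG01qf85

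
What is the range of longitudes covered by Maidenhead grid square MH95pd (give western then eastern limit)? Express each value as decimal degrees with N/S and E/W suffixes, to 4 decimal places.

79.2500° E, 79.3333° E

Field M=12, H=7: +12·20° lon, +7·10° lat → SW at lon 60°, lat -20°.
Square 9, 5: +9·2° lon, +5·1° lat → SW at lon 78°, lat -15°.
Subsquare p=15, d=3: +15·0.0833333° lon, +3·0.0416667° lat → SW at lon 79.25°, lat -14.875°.
Cell spans 0.0833333° lon × 0.0416667° lat.
west 79.2500° E, east 79.3333° E.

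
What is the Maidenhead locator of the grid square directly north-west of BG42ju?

Longitude subsquare j = 9; −1 → 8 = i.
Latitude subsquare u = 20; +1 → 21 = v.

BG42iv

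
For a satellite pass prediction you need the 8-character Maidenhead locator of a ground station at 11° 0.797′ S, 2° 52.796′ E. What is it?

JH18kx56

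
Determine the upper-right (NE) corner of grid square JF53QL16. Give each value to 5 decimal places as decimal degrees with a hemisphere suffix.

Field J=9, F=5: +9·20° lon, +5·10° lat → SW at lon 0°, lat -40°.
Square 5, 3: +5·2° lon, +3·1° lat → SW at lon 10°, lat -37°.
Subsquare q=16, l=11: +16·0.0833333° lon, +11·0.0416667° lat → SW at lon 11.3333°, lat -36.5417°.
Extended square 1, 6: +1·0.00833333° lon, +6·0.00416667° lat → SW at lon 11.3417°, lat -36.5167°.
Cell spans 0.00833333° lon × 0.00416667° lat. NE corner is SW corner plus one full cell.
latitude 36.51250° S, longitude 11.35000° E.

36.51250° S, 11.35000° E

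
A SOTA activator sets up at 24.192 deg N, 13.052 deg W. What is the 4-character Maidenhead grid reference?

IL34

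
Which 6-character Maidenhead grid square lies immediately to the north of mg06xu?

MG06xv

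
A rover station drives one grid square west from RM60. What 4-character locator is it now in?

Longitude square 6; −1 → 5.
The latitude characters are unchanged.

RM50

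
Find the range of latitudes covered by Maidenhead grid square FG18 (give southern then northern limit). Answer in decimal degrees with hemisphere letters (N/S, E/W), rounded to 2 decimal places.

Field F=5, G=6: +5·20° lon, +6·10° lat → SW at lon -80°, lat -30°.
Square 1, 8: +1·2° lon, +8·1° lat → SW at lon -78°, lat -22°.
Cell spans 2° lon × 1° lat.
south 22.00° S, north 21.00° S.

22.00° S, 21.00° S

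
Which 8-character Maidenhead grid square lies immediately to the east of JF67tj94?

Longitude extended square 9; +1 → 10, wraps to 0, carry into subsquare.
Longitude subsquare t = 19; +1 → 20 = u.
The latitude characters are unchanged.

JF67uj04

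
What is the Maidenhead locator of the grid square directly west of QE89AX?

QE79xx

Longitude subsquare a = 0; −1 → -1, wraps to 23 = x, carry into square.
Longitude square 8; −1 → 7.
The latitude characters are unchanged.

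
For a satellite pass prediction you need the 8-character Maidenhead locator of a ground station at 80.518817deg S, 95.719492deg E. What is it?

NA79ul65

Offset from 180°W / 90°S: lon 275.71949°, lat 9.48118°.
Field (20°×10°, letters A–R): 275.71949/20 → 13 → N, 9.48118/10 → 0 → A; chars NA.
Square (2°×1°, digits 0–9): 15.71949/2 → 7, 9.48118/1 → 9; chars 79.
Subsquare (5′×2.5′, letters a–x): 1.71949/0.0833333 → 20 → u, 0.48118/0.0416667 → 11 → l; chars ul.
Extended square (30″×15″, digits 0–9): 0.05283/0.00833333 → 6, 0.02285/0.00416667 → 5; chars 65.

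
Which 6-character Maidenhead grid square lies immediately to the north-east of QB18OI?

Longitude subsquare o = 14; +1 → 15 = p.
Latitude subsquare i = 8; +1 → 9 = j.

QB18pj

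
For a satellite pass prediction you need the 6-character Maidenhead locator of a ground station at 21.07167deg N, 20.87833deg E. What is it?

Offset from 180°W / 90°S: lon 200.8783°, lat 111.0717°.
Field (20°×10°, letters A–R): lon ⌊200.8783/20⌋ = 10 → K; lat ⌊111.0717/10⌋ = 11 → L.
Square (2°×1°, digits 0–9): lon ⌊0.8783/2⌋ = 0; lat ⌊1.0717/1⌋ = 1.
Subsquare (5′×2.5′, letters a–x): lon ⌊0.8783/0.0833333⌋ = 10 → k; lat ⌊0.0717/0.0416667⌋ = 1 → b.

KL01kb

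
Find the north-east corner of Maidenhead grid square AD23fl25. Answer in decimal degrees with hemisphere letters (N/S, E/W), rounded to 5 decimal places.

56.51667° S, 175.55833° W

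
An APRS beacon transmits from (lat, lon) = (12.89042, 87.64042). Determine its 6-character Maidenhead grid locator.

NK32tv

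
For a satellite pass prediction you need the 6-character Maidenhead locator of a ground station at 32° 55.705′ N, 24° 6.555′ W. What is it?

HM72ww

Offset from 180°W / 90°S: lon 155.8907°, lat 122.9284°.
Field: 155.8907/20 → 7 → H, 122.9284/10 → 12 → M; chars HM.
Square: 15.8907/2 → 7, 2.9284/1 → 2; chars 72.
Subsquare: 1.8907/0.0833333 → 22 → w, 0.9284/0.0416667 → 22 → w; chars ww.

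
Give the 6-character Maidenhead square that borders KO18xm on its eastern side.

KO28am

Longitude subsquare x = 23; +1 → 24, wraps to 0 = a, carry into square.
Longitude square 1; +1 → 2.
The latitude characters are unchanged.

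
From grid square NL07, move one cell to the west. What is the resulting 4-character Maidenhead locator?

Longitude square 0; −1 → -1, wraps to 9, carry into field.
Longitude field N = 13; −1 → 12 = M.
The latitude characters are unchanged.

ML97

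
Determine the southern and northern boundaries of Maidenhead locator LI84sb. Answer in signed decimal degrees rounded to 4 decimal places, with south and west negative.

-5.9583, -5.9167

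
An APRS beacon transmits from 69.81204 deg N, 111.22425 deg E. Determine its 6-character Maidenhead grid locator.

OP59ot

Add 180° to longitude and 90° to latitude: 291.2242, 159.8120.
Field (20°×10°, letters A–R): 291.2242/20 → 14 → O, 159.8120/10 → 15 → P; chars OP.
Square (2°×1°, digits 0–9): 11.2242/2 → 5, 9.8120/1 → 9; chars 59.
Subsquare (5′×2.5′, letters a–x): 1.2242/0.0833333 → 14 → o, 0.8120/0.0416667 → 19 → t; chars ot.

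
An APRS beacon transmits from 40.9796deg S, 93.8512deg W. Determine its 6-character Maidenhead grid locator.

EE39ba

Offset from 180°W / 90°S: lon 86.1488°, lat 49.0204°.
Field (20°×10°, letters A–R): 86.1488/20 → 4 → E, 49.0204/10 → 4 → E; chars EE.
Square (2°×1°, digits 0–9): 6.1488/2 → 3, 9.0204/1 → 9; chars 39.
Subsquare (5′×2.5′, letters a–x): 0.1488/0.0833333 → 1 → b, 0.0204/0.0416667 → 0 → a; chars ba.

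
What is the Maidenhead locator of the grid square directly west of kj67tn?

Longitude subsquare t = 19; −1 → 18 = s.
The latitude characters are unchanged.

KJ67sn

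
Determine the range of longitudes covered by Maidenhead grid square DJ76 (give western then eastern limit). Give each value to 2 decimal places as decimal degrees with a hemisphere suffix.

106.00° W, 104.00° W

Field D=3, J=9: +3·20° lon, +9·10° lat → SW at lon -120°, lat 0°.
Square 7, 6: +7·2° lon, +6·1° lat → SW at lon -106°, lat 6°.
Cell spans 2° lon × 1° lat.
west 106.00° W, east 104.00° W.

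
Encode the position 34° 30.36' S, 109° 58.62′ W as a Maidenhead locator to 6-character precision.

Offset from 180°W / 90°S: lon 70.0230°, lat 55.4940°.
Field (20°×10°, letters A–R): 70.0230/20 → 3 → D, 55.4940/10 → 5 → F; chars DF.
Square (2°×1°, digits 0–9): 10.0230/2 → 5, 5.4940/1 → 5; chars 55.
Subsquare (5′×2.5′, letters a–x): 0.0230/0.0833333 → 0 → a, 0.4940/0.0416667 → 11 → l; chars al.

DF55al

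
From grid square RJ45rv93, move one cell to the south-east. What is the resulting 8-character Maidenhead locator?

Longitude extended square 9; +1 → 10, wraps to 0, carry into subsquare.
Longitude subsquare r = 17; +1 → 18 = s.
Latitude extended square 3; −1 → 2.

RJ45sv02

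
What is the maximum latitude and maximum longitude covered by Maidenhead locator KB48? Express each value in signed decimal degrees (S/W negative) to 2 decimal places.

-71.00, 30.00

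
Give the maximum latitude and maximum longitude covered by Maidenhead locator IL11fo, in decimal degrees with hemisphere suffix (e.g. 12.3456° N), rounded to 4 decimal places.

21.6250° N, 17.5000° W

Field I=8, L=11: +8·20° lon, +11·10° lat → SW at lon -20°, lat 20°.
Square 1, 1: +1·2° lon, +1·1° lat → SW at lon -18°, lat 21°.
Subsquare f=5, o=14: +5·0.0833333° lon, +14·0.0416667° lat → SW at lon -17.5833°, lat 21.5833°.
Cell spans 0.0833333° lon × 0.0416667° lat. NE corner is SW corner plus one full cell.
latitude 21.6250° N, longitude 17.5000° W.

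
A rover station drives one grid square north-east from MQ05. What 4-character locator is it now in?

Longitude square 0; +1 → 1.
Latitude square 5; +1 → 6.

MQ16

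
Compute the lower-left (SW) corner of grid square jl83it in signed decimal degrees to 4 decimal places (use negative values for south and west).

23.7917, 16.6667

Field J=9, L=11: +9·20° lon, +11·10° lat → SW at lon 0°, lat 20°.
Square 8, 3: +8·2° lon, +3·1° lat → SW at lon 16°, lat 23°.
Subsquare i=8, t=19: +8·0.0833333° lon, +19·0.0416667° lat → SW at lon 16.6667°, lat 23.7917°.
latitude 23.7917, longitude 16.6667.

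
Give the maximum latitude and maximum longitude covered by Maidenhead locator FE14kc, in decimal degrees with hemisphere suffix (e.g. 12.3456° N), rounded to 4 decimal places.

Field F=5, E=4: +5·20° lon, +4·10° lat → SW at lon -80°, lat -50°.
Square 1, 4: +1·2° lon, +4·1° lat → SW at lon -78°, lat -46°.
Subsquare k=10, c=2: +10·0.0833333° lon, +2·0.0416667° lat → SW at lon -77.1667°, lat -45.9167°.
Cell spans 0.0833333° lon × 0.0416667° lat. NE corner is SW corner plus one full cell.
latitude 45.8750° S, longitude 77.0833° W.

45.8750° S, 77.0833° W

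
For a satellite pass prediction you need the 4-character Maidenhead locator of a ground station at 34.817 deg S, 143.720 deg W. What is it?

BF85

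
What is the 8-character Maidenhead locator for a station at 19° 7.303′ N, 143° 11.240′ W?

Offset from 180°W / 90°S: lon 36.81267°, lat 109.12172°.
Field: 36.81267/20 → 1 → B, 109.12172/10 → 10 → K; chars BK.
Square: 16.81267/2 → 8, 9.12172/1 → 9; chars 89.
Subsquare: 0.81267/0.0833333 → 9 → j, 0.12172/0.0416667 → 2 → c; chars jc.
Extended square: 0.06267/0.00833333 → 7, 0.03838/0.00416667 → 9; chars 79.

BK89jc79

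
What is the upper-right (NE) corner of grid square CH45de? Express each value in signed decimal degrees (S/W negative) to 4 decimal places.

Field C=2, H=7: +2·20° lon, +7·10° lat → SW at lon -140°, lat -20°.
Square 4, 5: +4·2° lon, +5·1° lat → SW at lon -132°, lat -15°.
Subsquare d=3, e=4: +3·0.0833333° lon, +4·0.0416667° lat → SW at lon -131.75°, lat -14.8333°.
Cell spans 0.0833333° lon × 0.0416667° lat. NE corner is SW corner plus one full cell.
latitude -14.7917, longitude -131.6667.

-14.7917, -131.6667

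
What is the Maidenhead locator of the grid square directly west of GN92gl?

Longitude subsquare g = 6; −1 → 5 = f.
The latitude characters are unchanged.

GN92fl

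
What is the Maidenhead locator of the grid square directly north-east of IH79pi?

IH79qj

Longitude subsquare p = 15; +1 → 16 = q.
Latitude subsquare i = 8; +1 → 9 = j.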